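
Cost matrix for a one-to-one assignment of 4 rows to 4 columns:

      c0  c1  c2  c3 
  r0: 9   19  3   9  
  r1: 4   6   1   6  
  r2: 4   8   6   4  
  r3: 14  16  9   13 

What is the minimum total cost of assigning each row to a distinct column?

Minimum assignment cost: 26

optimal assignment: row0→col2 (cost 3), row1→col1 (cost 6), row2→col0 (cost 4), row3→col3 (cost 13)
total = 3 + 6 + 4 + 13 = 26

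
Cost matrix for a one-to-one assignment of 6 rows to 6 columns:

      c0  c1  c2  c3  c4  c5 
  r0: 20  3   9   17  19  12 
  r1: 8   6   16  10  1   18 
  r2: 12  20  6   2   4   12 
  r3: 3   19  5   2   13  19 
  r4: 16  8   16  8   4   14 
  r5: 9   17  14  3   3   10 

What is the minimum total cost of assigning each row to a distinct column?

optimal assignment: row0→col1 (cost 3), row1→col4 (cost 1), row2→col2 (cost 6), row3→col0 (cost 3), row4→col5 (cost 14), row5→col3 (cost 3)
total = 3 + 1 + 6 + 3 + 14 + 3 = 30

Minimum assignment cost: 30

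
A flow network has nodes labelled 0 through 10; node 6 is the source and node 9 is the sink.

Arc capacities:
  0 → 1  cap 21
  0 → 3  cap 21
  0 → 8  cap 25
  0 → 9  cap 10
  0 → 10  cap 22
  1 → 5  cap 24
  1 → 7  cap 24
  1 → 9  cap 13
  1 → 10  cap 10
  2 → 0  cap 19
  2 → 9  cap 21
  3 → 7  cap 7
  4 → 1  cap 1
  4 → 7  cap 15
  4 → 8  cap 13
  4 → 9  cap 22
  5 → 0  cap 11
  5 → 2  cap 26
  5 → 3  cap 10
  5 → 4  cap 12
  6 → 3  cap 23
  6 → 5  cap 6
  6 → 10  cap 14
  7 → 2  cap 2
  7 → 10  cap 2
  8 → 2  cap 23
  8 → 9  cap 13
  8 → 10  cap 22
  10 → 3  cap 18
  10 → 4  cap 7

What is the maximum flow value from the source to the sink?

augment #1: 6→5→0→9 bottleneck 6, total now 6
augment #2: 6→10→4→9 bottleneck 7, total now 13
augment #3: 6→3→7→2→9 bottleneck 2, total now 15

Maximum flow value: 15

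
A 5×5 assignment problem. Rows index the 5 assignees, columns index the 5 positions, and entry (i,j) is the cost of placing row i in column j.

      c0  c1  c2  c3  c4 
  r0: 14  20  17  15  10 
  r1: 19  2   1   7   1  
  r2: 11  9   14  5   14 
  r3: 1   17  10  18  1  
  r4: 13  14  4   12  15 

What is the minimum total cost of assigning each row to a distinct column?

optimal assignment: row0→col4 (cost 10), row1→col1 (cost 2), row2→col3 (cost 5), row3→col0 (cost 1), row4→col2 (cost 4)
total = 10 + 2 + 5 + 1 + 4 = 22

Minimum assignment cost: 22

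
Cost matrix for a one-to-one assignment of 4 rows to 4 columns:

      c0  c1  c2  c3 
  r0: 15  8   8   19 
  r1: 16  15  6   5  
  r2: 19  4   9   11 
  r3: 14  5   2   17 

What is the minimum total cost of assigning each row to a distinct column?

Minimum assignment cost: 26

optimal assignment: row0→col0 (cost 15), row1→col3 (cost 5), row2→col1 (cost 4), row3→col2 (cost 2)
total = 15 + 5 + 4 + 2 = 26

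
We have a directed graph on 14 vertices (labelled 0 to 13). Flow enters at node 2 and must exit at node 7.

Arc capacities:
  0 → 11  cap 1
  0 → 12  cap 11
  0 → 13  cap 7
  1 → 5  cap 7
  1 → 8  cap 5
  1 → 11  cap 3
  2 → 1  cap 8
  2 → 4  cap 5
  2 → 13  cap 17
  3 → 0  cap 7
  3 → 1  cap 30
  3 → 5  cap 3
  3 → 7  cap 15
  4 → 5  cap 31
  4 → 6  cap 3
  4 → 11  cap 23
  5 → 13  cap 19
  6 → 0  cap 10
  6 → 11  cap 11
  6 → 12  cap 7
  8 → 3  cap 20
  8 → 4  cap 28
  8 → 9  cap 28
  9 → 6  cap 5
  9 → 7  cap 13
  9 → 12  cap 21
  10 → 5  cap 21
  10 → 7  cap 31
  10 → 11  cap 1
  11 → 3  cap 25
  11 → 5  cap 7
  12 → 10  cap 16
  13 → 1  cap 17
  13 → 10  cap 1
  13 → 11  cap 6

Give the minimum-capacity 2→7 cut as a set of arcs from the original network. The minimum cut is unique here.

augment #1: 2→13→10→7 push 1
augment #2: 2→1→8→3→7 push 5
augment #3: 2→1→11→3→7 push 3
augment #4: 2→4→11→3→7 push 5
augment #5: 2→13→11→3→7 push 2
augment #6: 2→13→11→3→8→9→7 push 4
max flow = 20; residual-reachable set from 2 gives S-side
cut edges (S→T): {(1,8), (1,11), (2,4), (13,10), (13,11)} total cap 20

Min-cut arcs: {(1,8), (1,11), (2,4), (13,10), (13,11)} (total capacity 20)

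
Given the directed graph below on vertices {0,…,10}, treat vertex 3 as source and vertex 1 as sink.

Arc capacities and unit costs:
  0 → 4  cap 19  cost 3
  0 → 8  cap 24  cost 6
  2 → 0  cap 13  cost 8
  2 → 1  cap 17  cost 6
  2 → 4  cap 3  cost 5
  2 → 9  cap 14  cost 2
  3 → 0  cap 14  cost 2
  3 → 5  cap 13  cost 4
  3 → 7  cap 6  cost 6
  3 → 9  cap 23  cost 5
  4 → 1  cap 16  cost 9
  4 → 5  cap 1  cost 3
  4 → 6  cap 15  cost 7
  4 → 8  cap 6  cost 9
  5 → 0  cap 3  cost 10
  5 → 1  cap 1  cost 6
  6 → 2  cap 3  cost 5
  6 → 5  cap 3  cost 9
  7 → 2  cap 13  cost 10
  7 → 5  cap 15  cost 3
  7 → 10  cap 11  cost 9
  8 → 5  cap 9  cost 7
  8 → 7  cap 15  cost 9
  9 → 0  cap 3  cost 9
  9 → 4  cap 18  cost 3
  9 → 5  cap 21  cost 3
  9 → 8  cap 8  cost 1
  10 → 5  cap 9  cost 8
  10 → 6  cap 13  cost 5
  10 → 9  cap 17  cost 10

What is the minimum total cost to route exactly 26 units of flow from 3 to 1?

Minimum cost for 26 units: 450

shortest-cost path #1: 3→5→1 push 1 @ unit cost 10 (adds 10)
shortest-cost path #2: 3→0→4→1 push 14 @ unit cost 14 (adds 196)
shortest-cost path #3: 3→9→4→1 push 2 @ unit cost 17 (adds 34)
shortest-cost path #4: 3→7→2→1 push 6 @ unit cost 22 (adds 132)
shortest-cost path #5: 3→9→4→6→2→1 push 3 @ unit cost 26 (adds 78)
total cost = 450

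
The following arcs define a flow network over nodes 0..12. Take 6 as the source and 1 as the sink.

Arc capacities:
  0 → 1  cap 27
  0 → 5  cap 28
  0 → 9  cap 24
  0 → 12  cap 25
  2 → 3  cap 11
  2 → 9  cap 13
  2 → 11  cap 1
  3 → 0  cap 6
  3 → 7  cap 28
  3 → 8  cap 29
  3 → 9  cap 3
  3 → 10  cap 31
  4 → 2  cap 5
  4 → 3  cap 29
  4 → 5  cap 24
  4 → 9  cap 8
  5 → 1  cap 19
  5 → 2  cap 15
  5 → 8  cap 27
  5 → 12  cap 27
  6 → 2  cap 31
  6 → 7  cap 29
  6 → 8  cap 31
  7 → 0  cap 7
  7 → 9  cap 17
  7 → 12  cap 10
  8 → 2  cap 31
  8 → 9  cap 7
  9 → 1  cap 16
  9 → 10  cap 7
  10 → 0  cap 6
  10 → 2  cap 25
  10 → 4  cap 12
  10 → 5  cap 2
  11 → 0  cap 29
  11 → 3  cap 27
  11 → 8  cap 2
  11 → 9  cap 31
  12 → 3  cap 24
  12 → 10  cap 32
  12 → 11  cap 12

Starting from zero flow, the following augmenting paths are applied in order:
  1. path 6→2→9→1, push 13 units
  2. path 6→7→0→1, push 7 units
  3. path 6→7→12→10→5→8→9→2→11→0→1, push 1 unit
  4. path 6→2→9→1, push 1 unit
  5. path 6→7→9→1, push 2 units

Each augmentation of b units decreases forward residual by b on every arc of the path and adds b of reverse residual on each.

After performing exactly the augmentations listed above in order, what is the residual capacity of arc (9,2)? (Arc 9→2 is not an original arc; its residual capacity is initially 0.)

Residual capacity of (9,2): 13

after path 1 (6→2→9→1, push 13): res(9,2)=13
after path 2 (6→7→0→1, push 7): res(9,2)=13
after path 3 (6→7→12→10→5→8→9→2→11→0→1, push 1): res(9,2)=12
after path 4 (6→2→9→1, push 1): res(9,2)=13
after path 5 (6→7→9→1, push 2): res(9,2)=13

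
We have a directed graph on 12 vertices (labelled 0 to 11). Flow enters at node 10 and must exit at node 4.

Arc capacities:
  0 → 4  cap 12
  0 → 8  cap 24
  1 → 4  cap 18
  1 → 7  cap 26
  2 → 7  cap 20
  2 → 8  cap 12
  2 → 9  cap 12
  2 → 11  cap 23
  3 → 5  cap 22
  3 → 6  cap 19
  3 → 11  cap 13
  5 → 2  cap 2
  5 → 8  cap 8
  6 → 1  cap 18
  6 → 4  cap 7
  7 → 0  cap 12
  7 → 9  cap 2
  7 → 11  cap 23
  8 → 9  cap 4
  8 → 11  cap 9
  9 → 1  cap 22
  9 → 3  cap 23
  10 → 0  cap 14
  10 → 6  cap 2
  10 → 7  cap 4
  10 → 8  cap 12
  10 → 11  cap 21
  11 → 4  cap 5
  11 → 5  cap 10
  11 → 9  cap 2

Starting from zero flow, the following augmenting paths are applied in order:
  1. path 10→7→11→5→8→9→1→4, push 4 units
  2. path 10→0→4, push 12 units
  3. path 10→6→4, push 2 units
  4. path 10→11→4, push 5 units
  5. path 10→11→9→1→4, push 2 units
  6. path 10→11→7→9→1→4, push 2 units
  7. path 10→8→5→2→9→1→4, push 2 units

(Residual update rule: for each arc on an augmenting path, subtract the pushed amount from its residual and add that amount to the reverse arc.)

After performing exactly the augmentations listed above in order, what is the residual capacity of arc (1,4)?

after path 1 (10→7→11→5→8→9→1→4, push 4): res(1,4)=14
after path 2 (10→0→4, push 12): res(1,4)=14
after path 3 (10→6→4, push 2): res(1,4)=14
after path 4 (10→11→4, push 5): res(1,4)=14
after path 5 (10→11→9→1→4, push 2): res(1,4)=12
after path 6 (10→11→7→9→1→4, push 2): res(1,4)=10
after path 7 (10→8→5→2→9→1→4, push 2): res(1,4)=8

Residual capacity of (1,4): 8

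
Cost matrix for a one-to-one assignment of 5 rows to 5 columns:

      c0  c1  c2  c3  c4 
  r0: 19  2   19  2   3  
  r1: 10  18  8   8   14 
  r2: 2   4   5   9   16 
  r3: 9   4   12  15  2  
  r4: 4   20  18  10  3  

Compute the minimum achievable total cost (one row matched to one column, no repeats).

optimal assignment: row0→col3 (cost 2), row1→col2 (cost 8), row2→col0 (cost 2), row3→col1 (cost 4), row4→col4 (cost 3)
total = 2 + 8 + 2 + 4 + 3 = 19

Minimum assignment cost: 19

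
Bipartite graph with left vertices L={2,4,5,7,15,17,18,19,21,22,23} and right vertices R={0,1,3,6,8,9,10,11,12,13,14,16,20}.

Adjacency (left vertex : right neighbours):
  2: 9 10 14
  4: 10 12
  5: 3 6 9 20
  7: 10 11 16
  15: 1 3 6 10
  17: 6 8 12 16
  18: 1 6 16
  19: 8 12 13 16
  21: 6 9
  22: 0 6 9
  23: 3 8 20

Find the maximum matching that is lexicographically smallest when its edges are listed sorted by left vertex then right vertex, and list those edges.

|M| = 11 (so the lex-smallest maximum matching has 11 edges)
process left vertices in ascending order; for each, take the smallest-labelled available neighbour that still permits 11 edges overall, or leave it unmatched if none does
lex-smallest matching: {2-9, 4-10, 5-3, 7-11, 15-1, 17-8, 18-16, 19-12, 21-6, 22-0, 23-20}

Lex-smallest maximum matching: {(2,9), (4,10), (5,3), (7,11), (15,1), (17,8), (18,16), (19,12), (21,6), (22,0), (23,20)}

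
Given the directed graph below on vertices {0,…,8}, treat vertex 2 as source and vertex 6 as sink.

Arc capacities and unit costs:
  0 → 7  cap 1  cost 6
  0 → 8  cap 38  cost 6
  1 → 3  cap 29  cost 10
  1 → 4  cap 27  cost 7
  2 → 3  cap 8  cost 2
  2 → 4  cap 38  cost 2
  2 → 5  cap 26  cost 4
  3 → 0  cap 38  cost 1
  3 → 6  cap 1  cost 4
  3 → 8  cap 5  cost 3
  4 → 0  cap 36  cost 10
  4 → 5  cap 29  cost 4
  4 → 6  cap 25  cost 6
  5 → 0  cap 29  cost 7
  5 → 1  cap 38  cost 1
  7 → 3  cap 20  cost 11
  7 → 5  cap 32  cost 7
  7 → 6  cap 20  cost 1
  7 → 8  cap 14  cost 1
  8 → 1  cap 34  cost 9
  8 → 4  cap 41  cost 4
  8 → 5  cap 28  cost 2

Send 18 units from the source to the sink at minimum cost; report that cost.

shortest-cost path #1: 2→3→6 push 1 @ unit cost 6 (adds 6)
shortest-cost path #2: 2→4→6 push 17 @ unit cost 8 (adds 136)
total cost = 142

Minimum cost for 18 units: 142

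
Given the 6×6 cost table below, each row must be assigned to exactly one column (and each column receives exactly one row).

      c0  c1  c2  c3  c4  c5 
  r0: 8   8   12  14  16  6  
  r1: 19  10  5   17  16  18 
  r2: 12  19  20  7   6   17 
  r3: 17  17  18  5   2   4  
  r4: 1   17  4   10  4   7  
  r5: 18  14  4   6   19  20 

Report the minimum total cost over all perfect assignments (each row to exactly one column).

one of 2 optimal assignments: row0→col1 (cost 8), row1→col2 (cost 5), row2→col4 (cost 6), row3→col5 (cost 4), row4→col0 (cost 1), row5→col3 (cost 6)
total = 8 + 5 + 6 + 4 + 1 + 6 = 30

Minimum assignment cost: 30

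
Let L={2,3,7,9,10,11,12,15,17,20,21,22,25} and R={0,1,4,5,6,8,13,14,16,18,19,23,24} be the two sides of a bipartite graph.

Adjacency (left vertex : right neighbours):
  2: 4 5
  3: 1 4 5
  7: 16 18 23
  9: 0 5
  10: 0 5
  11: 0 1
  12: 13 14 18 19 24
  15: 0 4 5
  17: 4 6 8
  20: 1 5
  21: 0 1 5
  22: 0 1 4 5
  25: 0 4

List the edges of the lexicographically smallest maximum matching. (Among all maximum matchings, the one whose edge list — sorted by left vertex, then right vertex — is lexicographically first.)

Lex-smallest maximum matching: {(2,4), (3,1), (7,16), (9,0), (10,5), (12,13), (17,6)}

|M| = 7 (so the lex-smallest maximum matching has 7 edges)
process left vertices in ascending order; for each, take the smallest-labelled available neighbour that still permits 7 edges overall, or leave it unmatched if none does
lex-smallest matching: {2-4, 3-1, 7-16, 9-0, 10-5, 12-13, 17-6}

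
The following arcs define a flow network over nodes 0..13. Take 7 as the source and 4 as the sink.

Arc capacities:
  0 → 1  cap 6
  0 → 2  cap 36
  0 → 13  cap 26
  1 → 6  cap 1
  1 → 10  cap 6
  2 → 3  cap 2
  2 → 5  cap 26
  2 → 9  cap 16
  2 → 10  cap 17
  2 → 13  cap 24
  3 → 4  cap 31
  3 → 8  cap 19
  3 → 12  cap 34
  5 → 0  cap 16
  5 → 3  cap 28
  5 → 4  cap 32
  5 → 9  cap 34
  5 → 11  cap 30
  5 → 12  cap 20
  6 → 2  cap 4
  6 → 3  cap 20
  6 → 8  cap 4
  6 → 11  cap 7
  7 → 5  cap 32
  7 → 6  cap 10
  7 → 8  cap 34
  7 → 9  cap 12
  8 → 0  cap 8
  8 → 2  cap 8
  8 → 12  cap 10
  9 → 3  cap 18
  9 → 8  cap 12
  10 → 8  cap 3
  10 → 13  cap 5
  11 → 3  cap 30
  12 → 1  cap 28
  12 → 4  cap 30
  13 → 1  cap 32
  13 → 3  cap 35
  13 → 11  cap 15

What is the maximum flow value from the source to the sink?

Maximum flow value: 80

augment #1: 7→5→4 bottleneck 32, total now 32
augment #2: 7→6→3→4 bottleneck 10, total now 42
augment #3: 7→8→12→4 bottleneck 10, total now 52
augment #4: 7→9→3→4 bottleneck 12, total now 64
augment #5: 7→8→2→3→4 bottleneck 2, total now 66
augment #6: 7→8→0→13→3→4 bottleneck 7, total now 73
augment #7: 7→8→2→5→12→4 bottleneck 6, total now 79
augment #8: 7→8→0→2→5→12→4 bottleneck 1, total now 80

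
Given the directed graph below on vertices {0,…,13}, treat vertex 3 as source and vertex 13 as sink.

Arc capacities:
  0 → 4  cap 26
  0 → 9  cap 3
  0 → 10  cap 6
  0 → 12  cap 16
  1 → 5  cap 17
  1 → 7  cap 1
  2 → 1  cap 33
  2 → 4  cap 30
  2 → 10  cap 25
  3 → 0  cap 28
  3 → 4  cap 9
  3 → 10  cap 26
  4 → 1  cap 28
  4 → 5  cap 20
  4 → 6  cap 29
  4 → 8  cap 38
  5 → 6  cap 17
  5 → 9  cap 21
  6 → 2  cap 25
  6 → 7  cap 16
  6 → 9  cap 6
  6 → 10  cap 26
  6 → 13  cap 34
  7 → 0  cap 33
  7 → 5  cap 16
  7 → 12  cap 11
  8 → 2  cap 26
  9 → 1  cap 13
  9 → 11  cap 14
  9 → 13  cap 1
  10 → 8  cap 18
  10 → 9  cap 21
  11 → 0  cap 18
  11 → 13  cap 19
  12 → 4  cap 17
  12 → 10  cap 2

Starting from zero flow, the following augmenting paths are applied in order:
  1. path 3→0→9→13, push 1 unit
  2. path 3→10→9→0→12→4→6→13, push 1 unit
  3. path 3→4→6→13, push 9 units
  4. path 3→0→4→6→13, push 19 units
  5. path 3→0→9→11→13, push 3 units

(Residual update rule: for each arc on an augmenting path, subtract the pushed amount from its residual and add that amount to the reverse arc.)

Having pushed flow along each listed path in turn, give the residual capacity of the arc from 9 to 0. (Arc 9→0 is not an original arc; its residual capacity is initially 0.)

Residual capacity of (9,0): 3

after path 1 (3→0→9→13, push 1): res(9,0)=1
after path 2 (3→10→9→0→12→4→6→13, push 1): res(9,0)=0
after path 3 (3→4→6→13, push 9): res(9,0)=0
after path 4 (3→0→4→6→13, push 19): res(9,0)=0
after path 5 (3→0→9→11→13, push 3): res(9,0)=3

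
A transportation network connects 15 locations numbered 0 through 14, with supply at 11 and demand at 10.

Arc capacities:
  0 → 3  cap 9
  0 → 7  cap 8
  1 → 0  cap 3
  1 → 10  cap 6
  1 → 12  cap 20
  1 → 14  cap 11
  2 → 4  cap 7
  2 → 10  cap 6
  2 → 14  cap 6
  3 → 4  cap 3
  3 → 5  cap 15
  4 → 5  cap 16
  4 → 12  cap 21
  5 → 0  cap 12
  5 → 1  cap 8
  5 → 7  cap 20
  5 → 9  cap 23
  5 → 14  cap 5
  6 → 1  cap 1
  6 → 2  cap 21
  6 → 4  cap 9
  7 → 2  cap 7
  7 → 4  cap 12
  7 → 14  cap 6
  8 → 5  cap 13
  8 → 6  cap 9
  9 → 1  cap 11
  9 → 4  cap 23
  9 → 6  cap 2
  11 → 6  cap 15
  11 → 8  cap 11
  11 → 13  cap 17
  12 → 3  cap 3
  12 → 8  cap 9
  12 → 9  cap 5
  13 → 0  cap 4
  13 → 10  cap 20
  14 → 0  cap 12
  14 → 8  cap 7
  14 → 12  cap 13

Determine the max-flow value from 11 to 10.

augment #1: 11→13→10 bottleneck 17, total now 17
augment #2: 11→6→1→10 bottleneck 1, total now 18
augment #3: 11→6→2→10 bottleneck 6, total now 24
augment #4: 11→8→5→1→10 bottleneck 5, total now 29

Maximum flow value: 29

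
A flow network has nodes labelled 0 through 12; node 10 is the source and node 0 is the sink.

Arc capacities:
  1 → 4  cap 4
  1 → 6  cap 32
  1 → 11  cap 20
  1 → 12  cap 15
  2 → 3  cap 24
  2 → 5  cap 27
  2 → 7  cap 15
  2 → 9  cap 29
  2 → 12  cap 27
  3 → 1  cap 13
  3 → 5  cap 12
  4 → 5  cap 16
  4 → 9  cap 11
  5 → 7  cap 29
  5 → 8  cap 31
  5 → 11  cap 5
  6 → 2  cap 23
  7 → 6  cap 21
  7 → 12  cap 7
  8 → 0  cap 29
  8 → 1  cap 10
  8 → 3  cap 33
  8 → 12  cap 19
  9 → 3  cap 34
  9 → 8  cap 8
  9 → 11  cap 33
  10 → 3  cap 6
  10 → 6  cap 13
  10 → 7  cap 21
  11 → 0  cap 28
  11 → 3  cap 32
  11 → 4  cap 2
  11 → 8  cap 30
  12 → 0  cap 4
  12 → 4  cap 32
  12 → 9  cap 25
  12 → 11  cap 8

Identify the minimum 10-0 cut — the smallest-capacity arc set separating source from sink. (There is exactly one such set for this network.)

Min-cut arcs: {(6,2), (7,12), (10,3)} (total capacity 36)

augment #1: 10→7→12→0 push 4
augment #2: 10→3→1→11→0 push 6
augment #3: 10→7→12→11→0 push 3
augment #4: 10→6→2→5→8→0 push 13
augment #5: 10→7→6→2→5→8→0 push 10
max flow = 36; residual-reachable set from 10 gives S-side
cut edges (S→T): {(6,2), (7,12), (10,3)} total cap 36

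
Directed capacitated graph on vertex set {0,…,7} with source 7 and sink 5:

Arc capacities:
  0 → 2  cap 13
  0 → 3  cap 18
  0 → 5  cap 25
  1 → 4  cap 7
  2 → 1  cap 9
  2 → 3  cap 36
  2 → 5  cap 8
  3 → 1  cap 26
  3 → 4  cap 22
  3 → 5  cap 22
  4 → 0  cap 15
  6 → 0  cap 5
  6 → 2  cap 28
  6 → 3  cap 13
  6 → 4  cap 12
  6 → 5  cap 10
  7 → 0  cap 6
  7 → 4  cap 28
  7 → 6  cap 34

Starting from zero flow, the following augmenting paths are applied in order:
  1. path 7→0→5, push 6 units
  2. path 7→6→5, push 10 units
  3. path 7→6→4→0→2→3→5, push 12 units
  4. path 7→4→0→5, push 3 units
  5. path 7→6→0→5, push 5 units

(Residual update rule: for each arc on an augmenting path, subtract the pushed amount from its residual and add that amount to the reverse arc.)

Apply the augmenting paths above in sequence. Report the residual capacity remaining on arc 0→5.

Residual capacity of (0,5): 11

after path 1 (7→0→5, push 6): res(0,5)=19
after path 2 (7→6→5, push 10): res(0,5)=19
after path 3 (7→6→4→0→2→3→5, push 12): res(0,5)=19
after path 4 (7→4→0→5, push 3): res(0,5)=16
after path 5 (7→6→0→5, push 5): res(0,5)=11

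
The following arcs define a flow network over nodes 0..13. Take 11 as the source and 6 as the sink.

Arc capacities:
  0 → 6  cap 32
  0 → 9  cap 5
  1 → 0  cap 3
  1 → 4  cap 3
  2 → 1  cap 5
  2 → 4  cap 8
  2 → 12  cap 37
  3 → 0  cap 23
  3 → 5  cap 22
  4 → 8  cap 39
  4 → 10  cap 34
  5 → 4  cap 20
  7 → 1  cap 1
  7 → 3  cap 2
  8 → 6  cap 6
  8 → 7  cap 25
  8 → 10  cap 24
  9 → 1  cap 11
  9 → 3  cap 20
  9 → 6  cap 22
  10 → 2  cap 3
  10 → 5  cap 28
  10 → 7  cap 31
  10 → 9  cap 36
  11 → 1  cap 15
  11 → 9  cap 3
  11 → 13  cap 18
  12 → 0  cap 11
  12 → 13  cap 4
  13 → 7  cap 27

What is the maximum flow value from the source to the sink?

augment #1: 11→9→6 bottleneck 3, total now 3
augment #2: 11→1→0→6 bottleneck 3, total now 6
augment #3: 11→1→4→8→6 bottleneck 3, total now 9
augment #4: 11→13→7→3→0→6 bottleneck 2, total now 11

Maximum flow value: 11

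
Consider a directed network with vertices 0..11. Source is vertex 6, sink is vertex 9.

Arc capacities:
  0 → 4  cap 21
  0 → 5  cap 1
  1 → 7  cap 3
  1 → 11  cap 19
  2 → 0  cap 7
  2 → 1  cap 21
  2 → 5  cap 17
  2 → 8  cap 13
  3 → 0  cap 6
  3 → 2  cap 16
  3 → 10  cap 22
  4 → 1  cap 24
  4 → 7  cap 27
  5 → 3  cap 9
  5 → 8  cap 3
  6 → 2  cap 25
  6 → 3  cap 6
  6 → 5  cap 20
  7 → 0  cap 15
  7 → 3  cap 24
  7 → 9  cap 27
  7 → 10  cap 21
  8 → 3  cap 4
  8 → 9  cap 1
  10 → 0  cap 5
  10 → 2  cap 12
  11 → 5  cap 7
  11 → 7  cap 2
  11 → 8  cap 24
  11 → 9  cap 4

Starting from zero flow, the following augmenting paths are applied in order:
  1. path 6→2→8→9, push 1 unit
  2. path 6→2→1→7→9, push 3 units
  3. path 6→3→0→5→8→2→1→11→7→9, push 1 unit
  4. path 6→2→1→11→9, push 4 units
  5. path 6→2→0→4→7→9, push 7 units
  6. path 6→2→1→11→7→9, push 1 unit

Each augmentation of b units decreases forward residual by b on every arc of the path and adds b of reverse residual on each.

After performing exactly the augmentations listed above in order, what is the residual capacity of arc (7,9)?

after path 1 (6→2→8→9, push 1): res(7,9)=27
after path 2 (6→2→1→7→9, push 3): res(7,9)=24
after path 3 (6→3→0→5→8→2→1→11→7→9, push 1): res(7,9)=23
after path 4 (6→2→1→11→9, push 4): res(7,9)=23
after path 5 (6→2→0→4→7→9, push 7): res(7,9)=16
after path 6 (6→2→1→11→7→9, push 1): res(7,9)=15

Residual capacity of (7,9): 15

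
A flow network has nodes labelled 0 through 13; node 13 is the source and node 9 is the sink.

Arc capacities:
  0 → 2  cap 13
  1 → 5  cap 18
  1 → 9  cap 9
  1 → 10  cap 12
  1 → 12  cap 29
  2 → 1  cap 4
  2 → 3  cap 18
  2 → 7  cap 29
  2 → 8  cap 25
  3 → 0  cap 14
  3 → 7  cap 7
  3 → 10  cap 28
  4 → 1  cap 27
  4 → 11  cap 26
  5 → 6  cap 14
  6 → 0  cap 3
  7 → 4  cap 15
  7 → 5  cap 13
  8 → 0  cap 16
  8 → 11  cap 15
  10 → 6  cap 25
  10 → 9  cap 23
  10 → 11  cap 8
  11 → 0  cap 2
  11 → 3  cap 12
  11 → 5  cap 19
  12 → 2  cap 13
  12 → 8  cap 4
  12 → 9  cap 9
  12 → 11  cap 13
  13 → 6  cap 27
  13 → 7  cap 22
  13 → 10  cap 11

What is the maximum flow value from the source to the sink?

Maximum flow value: 29

augment #1: 13→10→9 bottleneck 11, total now 11
augment #2: 13→7→4→1→9 bottleneck 9, total now 20
augment #3: 13→7→4→1→10→9 bottleneck 6, total now 26
augment #4: 13→6→0→2→1→10→9 bottleneck 3, total now 29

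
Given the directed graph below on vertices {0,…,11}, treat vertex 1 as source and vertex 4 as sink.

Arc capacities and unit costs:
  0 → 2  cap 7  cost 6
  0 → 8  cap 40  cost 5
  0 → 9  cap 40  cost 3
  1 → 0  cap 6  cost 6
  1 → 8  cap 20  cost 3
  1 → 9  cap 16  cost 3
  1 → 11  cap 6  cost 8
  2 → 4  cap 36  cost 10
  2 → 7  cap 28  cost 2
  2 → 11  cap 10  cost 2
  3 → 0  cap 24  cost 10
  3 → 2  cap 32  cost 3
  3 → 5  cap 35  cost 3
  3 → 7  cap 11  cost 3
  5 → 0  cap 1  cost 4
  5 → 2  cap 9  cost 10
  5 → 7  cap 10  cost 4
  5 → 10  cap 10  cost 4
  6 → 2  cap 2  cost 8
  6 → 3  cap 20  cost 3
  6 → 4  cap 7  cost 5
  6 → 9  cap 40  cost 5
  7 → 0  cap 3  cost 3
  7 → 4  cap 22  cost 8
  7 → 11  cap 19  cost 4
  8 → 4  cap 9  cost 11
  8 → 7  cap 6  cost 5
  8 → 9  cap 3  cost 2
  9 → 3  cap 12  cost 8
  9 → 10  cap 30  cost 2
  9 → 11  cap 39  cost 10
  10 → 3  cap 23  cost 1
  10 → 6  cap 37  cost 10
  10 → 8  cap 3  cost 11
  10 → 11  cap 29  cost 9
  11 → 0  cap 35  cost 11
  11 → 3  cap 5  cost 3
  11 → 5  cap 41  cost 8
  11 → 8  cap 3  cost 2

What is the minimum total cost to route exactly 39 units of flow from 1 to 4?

shortest-cost path #1: 1→8→4 push 9 @ unit cost 14 (adds 126)
shortest-cost path #2: 1→8→7→4 push 6 @ unit cost 16 (adds 96)
shortest-cost path #3: 1→9→10→3→7→4 push 11 @ unit cost 17 (adds 187)
shortest-cost path #4: 1→9→10→3→2→4 push 5 @ unit cost 19 (adds 95)
shortest-cost path #5: 1→8→9→10→3→2→4 push 3 @ unit cost 21 (adds 63)
shortest-cost path #6: 1→0→2→4 push 5 @ unit cost 22 (adds 110)
total cost = 677

Minimum cost for 39 units: 677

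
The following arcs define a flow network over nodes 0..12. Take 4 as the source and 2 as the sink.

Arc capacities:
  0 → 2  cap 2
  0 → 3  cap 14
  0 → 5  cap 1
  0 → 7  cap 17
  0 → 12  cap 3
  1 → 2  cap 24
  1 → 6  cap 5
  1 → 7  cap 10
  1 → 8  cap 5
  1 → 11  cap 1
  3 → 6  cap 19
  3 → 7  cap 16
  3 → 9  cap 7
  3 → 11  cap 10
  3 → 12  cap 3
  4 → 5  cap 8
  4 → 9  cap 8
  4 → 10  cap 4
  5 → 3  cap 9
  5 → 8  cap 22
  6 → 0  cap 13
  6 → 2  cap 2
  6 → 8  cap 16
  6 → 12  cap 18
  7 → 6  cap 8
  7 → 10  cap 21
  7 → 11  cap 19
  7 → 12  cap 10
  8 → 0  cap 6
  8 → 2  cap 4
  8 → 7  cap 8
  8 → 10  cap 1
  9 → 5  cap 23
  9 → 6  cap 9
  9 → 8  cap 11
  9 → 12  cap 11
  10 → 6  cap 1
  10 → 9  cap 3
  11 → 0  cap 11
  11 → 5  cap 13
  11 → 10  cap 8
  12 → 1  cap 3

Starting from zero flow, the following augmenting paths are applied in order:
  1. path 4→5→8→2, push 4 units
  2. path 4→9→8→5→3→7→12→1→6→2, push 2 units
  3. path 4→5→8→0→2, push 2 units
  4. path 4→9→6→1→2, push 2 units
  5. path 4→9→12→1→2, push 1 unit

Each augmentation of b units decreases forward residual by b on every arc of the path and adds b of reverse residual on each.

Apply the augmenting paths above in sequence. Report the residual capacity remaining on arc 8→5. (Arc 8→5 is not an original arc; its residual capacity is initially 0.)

after path 1 (4→5→8→2, push 4): res(8,5)=4
after path 2 (4→9→8→5→3→7→12→1→6→2, push 2): res(8,5)=2
after path 3 (4→5→8→0→2, push 2): res(8,5)=4
after path 4 (4→9→6→1→2, push 2): res(8,5)=4
after path 5 (4→9→12→1→2, push 1): res(8,5)=4

Residual capacity of (8,5): 4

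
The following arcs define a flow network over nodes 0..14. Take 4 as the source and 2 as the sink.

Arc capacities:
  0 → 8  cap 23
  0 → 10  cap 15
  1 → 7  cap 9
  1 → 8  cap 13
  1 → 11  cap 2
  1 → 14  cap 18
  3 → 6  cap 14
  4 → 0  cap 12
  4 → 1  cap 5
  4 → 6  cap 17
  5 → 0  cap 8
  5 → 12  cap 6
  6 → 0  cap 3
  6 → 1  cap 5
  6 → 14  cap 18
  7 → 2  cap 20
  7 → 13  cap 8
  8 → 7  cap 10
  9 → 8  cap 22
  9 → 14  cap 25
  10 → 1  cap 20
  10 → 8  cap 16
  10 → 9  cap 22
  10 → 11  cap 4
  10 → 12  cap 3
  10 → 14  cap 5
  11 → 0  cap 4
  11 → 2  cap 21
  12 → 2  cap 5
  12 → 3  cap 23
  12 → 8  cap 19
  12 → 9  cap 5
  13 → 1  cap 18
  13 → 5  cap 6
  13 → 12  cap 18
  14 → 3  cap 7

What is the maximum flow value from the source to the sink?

Maximum flow value: 25

augment #1: 4→1→7→2 bottleneck 5, total now 5
augment #2: 4→0→8→7→2 bottleneck 10, total now 15
augment #3: 4→0→10→11→2 bottleneck 2, total now 17
augment #4: 4→6→1→7→2 bottleneck 4, total now 21
augment #5: 4→6→1→11→2 bottleneck 1, total now 22
augment #6: 4→6→0→10→11→2 bottleneck 2, total now 24
augment #7: 4→6→0→10→12→2 bottleneck 1, total now 25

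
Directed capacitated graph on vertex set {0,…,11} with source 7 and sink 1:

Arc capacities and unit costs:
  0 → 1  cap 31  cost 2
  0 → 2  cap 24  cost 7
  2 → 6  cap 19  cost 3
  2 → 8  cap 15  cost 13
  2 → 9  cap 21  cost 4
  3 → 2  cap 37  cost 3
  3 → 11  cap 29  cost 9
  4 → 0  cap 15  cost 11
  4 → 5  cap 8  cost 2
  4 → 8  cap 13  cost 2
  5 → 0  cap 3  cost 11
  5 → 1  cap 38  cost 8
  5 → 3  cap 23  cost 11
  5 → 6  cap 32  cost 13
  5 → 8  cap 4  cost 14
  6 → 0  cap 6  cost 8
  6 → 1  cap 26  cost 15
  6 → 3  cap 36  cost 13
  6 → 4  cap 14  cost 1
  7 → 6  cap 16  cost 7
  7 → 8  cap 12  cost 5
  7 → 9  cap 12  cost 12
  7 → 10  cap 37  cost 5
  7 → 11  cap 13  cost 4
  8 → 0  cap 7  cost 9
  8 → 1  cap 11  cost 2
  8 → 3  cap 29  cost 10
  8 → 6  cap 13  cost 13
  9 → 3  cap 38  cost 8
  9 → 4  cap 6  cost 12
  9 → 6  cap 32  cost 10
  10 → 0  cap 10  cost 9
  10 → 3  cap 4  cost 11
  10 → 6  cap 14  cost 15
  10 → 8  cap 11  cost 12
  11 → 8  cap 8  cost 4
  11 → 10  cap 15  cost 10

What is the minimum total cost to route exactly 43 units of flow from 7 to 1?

Minimum cost for 43 units: 634

shortest-cost path #1: 7→8→1 push 11 @ unit cost 7 (adds 77)
shortest-cost path #2: 7→8→0→1 push 1 @ unit cost 16 (adds 16)
shortest-cost path #3: 7→10→0→1 push 10 @ unit cost 16 (adds 160)
shortest-cost path #4: 7→6→0→1 push 6 @ unit cost 17 (adds 102)
shortest-cost path #5: 7→6→4→5→1 push 8 @ unit cost 18 (adds 144)
shortest-cost path #6: 7→11→8→0→1 push 6 @ unit cost 19 (adds 114)
shortest-cost path #7: 7→6→4→0→1 push 1 @ unit cost 21 (adds 21)
total cost = 634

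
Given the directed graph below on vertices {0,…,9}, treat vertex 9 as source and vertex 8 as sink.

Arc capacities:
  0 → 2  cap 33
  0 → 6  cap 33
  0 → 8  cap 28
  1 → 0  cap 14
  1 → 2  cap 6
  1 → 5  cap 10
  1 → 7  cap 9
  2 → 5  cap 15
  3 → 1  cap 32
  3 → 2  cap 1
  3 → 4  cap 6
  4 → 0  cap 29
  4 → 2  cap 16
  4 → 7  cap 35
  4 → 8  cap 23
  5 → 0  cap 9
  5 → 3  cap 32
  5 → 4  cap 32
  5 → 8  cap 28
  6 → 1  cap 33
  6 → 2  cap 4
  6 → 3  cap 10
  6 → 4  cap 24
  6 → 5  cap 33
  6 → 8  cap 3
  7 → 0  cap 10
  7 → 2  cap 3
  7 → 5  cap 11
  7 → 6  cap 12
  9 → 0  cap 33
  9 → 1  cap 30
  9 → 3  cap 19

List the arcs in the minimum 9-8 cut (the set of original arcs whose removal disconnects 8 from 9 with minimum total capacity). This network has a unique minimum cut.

Min-cut arcs: {(1,0), (1,2), (1,5), (1,7), (3,2), (3,4), (9,0)} (total capacity 79)

augment #1: 9→0→8 push 28
augment #2: 9→0→6→8 push 3
augment #3: 9→1→5→8 push 10
augment #4: 9→3→4→8 push 6
augment #5: 9→0→2→5→8 push 2
augment #6: 9→1→2→5→8 push 6
augment #7: 9→1→7→5→8 push 9
augment #8: 9→3→2→5→8 push 1
augment #9: 9→1→0→6→4→8 push 5
augment #10: 9→3→1→0→6→4→8 push 9
max flow = 79; residual-reachable set from 9 gives S-side
cut edges (S→T): {(1,0), (1,2), (1,5), (1,7), (3,2), (3,4), (9,0)} total cap 79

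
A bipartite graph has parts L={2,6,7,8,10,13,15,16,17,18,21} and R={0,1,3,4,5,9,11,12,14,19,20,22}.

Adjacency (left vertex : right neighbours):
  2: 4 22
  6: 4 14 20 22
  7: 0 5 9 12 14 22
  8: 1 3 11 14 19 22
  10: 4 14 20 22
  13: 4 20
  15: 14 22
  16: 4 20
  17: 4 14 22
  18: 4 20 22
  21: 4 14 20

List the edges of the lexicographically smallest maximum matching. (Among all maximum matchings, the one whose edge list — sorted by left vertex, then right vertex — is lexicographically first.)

|M| = 6 (so the lex-smallest maximum matching has 6 edges)
process left vertices in ascending order; for each, take the smallest-labelled available neighbour that still permits 6 edges overall, or leave it unmatched if none does
lex-smallest matching: {2-4, 6-14, 7-0, 8-1, 10-20, 15-22}

Lex-smallest maximum matching: {(2,4), (6,14), (7,0), (8,1), (10,20), (15,22)}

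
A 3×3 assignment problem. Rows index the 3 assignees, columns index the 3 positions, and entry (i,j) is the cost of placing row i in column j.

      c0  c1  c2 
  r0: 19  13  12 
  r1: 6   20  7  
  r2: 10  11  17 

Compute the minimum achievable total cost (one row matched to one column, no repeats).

Minimum assignment cost: 29

optimal assignment: row0→col2 (cost 12), row1→col0 (cost 6), row2→col1 (cost 11)
total = 12 + 6 + 11 = 29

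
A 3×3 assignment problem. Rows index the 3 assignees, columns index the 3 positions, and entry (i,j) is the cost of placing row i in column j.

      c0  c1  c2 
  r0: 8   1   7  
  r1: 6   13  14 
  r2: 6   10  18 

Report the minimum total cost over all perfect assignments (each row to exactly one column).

Minimum assignment cost: 21

optimal assignment: row0→col1 (cost 1), row1→col2 (cost 14), row2→col0 (cost 6)
total = 1 + 14 + 6 = 21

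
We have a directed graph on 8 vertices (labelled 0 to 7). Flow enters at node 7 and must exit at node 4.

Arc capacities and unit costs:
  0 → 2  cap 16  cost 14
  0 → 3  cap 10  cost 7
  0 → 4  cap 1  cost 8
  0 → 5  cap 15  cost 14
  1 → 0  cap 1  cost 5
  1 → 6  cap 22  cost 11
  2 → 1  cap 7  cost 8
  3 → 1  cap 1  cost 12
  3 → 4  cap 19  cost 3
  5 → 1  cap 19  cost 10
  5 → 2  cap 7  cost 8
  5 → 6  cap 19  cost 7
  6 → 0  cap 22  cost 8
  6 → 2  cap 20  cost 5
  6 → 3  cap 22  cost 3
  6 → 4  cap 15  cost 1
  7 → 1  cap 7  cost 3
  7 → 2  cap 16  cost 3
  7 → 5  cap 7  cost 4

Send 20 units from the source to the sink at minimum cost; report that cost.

Minimum cost for 20 units: 348

shortest-cost path #1: 7→5→6→4 push 7 @ unit cost 12 (adds 84)
shortest-cost path #2: 7→1→6→4 push 7 @ unit cost 15 (adds 105)
shortest-cost path #3: 7→2→1→6→4 push 1 @ unit cost 23 (adds 23)
shortest-cost path #4: 7→2→1→0→4 push 1 @ unit cost 24 (adds 24)
shortest-cost path #5: 7→2→1→6→3→4 push 4 @ unit cost 28 (adds 112)
total cost = 348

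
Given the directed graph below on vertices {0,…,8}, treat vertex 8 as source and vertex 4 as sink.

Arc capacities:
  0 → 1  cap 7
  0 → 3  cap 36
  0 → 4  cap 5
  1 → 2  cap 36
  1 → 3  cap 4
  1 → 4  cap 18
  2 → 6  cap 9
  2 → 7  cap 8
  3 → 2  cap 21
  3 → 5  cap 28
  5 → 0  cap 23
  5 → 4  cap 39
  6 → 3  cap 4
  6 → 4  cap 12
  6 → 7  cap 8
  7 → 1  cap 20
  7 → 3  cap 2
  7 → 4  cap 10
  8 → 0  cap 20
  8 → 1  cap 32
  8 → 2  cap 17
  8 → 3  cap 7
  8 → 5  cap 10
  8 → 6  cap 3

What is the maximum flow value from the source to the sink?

Maximum flow value: 79

augment #1: 8→0→4 bottleneck 5, total now 5
augment #2: 8→1→4 bottleneck 18, total now 23
augment #3: 8→5→4 bottleneck 10, total now 33
augment #4: 8→6→4 bottleneck 3, total now 36
augment #5: 8→2→6→4 bottleneck 9, total now 45
augment #6: 8→2→7→4 bottleneck 8, total now 53
augment #7: 8→3→5→4 bottleneck 7, total now 60
augment #8: 8→0→3→5→4 bottleneck 15, total now 75
augment #9: 8→1→3→5→4 bottleneck 4, total now 79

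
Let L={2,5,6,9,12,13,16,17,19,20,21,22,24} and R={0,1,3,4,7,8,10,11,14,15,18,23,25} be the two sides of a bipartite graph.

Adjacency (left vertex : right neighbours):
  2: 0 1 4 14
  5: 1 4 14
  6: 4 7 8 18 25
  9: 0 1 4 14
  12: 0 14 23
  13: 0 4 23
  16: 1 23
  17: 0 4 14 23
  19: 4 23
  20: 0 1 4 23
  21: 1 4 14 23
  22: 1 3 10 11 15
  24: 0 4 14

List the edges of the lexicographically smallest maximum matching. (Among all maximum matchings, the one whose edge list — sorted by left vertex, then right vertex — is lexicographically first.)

|M| = 7 (so the lex-smallest maximum matching has 7 edges)
process left vertices in ascending order; for each, take the smallest-labelled available neighbour that still permits 7 edges overall, or leave it unmatched if none does
lex-smallest matching: {2-0, 5-1, 6-7, 9-4, 12-14, 13-23, 22-3}

Lex-smallest maximum matching: {(2,0), (5,1), (6,7), (9,4), (12,14), (13,23), (22,3)}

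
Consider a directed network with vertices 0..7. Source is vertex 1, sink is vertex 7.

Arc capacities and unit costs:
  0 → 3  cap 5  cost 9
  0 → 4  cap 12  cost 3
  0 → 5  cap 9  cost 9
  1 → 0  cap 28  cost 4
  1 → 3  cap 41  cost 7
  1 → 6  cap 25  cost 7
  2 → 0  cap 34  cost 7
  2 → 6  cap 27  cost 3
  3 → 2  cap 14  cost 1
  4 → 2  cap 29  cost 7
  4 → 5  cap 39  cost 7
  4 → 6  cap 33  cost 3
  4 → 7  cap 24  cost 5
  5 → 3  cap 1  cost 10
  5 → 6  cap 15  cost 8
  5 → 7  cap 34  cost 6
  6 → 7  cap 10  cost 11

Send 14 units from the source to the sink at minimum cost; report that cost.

Minimum cost for 14 units: 180

shortest-cost path #1: 1→0→4→7 push 12 @ unit cost 12 (adds 144)
shortest-cost path #2: 1→6→7 push 2 @ unit cost 18 (adds 36)
total cost = 180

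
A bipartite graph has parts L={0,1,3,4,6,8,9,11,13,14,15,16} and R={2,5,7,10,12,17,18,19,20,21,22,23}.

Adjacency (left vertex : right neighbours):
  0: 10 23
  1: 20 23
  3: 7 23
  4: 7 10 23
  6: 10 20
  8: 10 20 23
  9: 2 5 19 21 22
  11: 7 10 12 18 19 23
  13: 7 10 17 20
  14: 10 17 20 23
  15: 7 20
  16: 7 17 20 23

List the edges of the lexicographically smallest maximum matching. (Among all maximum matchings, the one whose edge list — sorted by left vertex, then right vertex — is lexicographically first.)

|M| = 7 (so the lex-smallest maximum matching has 7 edges)
process left vertices in ascending order; for each, take the smallest-labelled available neighbour that still permits 7 edges overall, or leave it unmatched if none does
lex-smallest matching: {0-10, 1-20, 3-7, 4-23, 9-2, 11-12, 13-17}

Lex-smallest maximum matching: {(0,10), (1,20), (3,7), (4,23), (9,2), (11,12), (13,17)}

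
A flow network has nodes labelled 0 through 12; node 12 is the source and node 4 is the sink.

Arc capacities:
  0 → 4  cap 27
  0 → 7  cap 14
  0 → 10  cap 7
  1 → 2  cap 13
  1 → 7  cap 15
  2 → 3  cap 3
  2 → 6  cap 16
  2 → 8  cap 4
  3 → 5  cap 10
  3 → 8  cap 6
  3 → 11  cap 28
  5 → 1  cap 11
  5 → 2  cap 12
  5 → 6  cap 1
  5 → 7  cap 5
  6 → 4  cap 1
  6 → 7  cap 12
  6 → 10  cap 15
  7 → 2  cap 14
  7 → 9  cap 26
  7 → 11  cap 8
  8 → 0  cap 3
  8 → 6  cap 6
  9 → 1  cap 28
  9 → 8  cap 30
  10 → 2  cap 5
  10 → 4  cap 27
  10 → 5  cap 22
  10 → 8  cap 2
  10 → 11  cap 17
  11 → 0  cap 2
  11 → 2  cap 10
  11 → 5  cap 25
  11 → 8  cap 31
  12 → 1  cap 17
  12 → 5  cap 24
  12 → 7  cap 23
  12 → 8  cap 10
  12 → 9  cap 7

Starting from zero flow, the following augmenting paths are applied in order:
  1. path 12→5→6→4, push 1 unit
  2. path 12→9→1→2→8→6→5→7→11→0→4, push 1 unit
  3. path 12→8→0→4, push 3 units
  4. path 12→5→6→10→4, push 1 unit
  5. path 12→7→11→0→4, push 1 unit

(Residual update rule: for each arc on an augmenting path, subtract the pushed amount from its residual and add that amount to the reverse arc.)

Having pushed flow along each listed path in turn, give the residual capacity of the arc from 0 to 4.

after path 1 (12→5→6→4, push 1): res(0,4)=27
after path 2 (12→9→1→2→8→6→5→7→11→0→4, push 1): res(0,4)=26
after path 3 (12→8→0→4, push 3): res(0,4)=23
after path 4 (12→5→6→10→4, push 1): res(0,4)=23
after path 5 (12→7→11→0→4, push 1): res(0,4)=22

Residual capacity of (0,4): 22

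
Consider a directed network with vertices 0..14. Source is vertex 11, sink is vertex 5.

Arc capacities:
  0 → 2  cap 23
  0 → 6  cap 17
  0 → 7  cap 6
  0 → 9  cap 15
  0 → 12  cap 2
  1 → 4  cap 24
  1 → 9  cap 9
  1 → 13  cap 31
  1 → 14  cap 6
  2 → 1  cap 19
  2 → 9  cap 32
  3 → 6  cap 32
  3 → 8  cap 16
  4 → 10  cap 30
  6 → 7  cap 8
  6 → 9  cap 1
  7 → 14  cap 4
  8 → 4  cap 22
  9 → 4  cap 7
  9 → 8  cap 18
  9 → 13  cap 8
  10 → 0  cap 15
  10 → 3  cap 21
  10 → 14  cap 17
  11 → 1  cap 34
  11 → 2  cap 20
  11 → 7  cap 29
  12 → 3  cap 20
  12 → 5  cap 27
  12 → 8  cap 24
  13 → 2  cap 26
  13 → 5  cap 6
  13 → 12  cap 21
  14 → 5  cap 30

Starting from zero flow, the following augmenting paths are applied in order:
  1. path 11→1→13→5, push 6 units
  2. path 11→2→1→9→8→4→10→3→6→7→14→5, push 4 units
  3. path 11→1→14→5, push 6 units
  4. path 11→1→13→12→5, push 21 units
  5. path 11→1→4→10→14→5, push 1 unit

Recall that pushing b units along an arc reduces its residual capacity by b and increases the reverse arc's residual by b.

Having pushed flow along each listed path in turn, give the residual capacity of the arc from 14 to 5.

after path 1 (11→1→13→5, push 6): res(14,5)=30
after path 2 (11→2→1→9→8→4→10→3→6→7→14→5, push 4): res(14,5)=26
after path 3 (11→1→14→5, push 6): res(14,5)=20
after path 4 (11→1→13→12→5, push 21): res(14,5)=20
after path 5 (11→1→4→10→14→5, push 1): res(14,5)=19

Residual capacity of (14,5): 19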